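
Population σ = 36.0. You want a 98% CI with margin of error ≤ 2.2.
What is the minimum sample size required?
n ≥ 1449

For margin E ≤ 2.2:
n ≥ (z* · σ / E)²
n ≥ (2.326 · 36.0 / 2.2)²
n ≥ 1448.70

Minimum n = 1449 (rounding up)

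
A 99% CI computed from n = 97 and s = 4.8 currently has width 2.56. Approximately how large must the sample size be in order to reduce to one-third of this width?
n ≈ 873

CI width ∝ 1/√n
To reduce width by factor 3, need √n to grow by 3 → need 3² = 9 times as many samples.

Current: n = 97, width = 2.56
New: n = 873, width ≈ 0.84

Width reduced by factor of 2.56/0.84 = 3.05.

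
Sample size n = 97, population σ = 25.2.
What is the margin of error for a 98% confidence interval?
Margin of error = 5.95

Margin of error = z* · σ/√n
= 2.326 · 25.2/√97
= 2.326 · 25.2/9.8489
= 5.95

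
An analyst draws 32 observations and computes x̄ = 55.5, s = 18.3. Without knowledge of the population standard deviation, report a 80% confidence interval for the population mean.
(51.27, 59.73)

t-interval (σ unknown):
df = n - 1 = 31
t* = 1.309 for 80% confidence

Margin of error = t* · s/√n = 1.309 · 18.3/√32 = 4.23

CI: (51.27, 59.73)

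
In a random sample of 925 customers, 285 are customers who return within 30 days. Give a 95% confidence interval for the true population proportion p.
(0.278, 0.338)

Proportion CI:
p̂ = 285/925 = 0.30811
SE = √(p̂(1-p̂)/n) = √(0.30811 · 0.69189 / 925) = 0.01518

z* = 1.960
Margin = z* · SE = 1.960 · 0.01518 = 0.0298

CI: 0.30811 ± 0.0298 = (0.278, 0.338)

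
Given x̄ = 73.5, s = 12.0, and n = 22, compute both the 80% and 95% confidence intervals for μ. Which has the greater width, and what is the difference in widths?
95% CI is wider by 3.87

df = 21
80% CI: t* = 1.323, (70.12, 76.88), width = 2 · t* · s/√n = 6.77
95% CI: t* = 2.080, (68.18, 78.82), width = 2 · t* · s/√n = 10.64

The 95% CI is wider by 10.64 - 6.77 = 3.87.
Higher confidence requires a wider interval.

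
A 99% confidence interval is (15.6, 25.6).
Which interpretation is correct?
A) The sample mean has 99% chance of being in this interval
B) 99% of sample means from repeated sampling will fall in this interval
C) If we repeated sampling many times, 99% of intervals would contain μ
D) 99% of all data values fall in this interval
C

A) Wrong — x̄ is observed and sits in the interval by construction.
B) Wrong — coverage applies to intervals containing μ, not to future x̄ values.
C) Correct — this is the frequentist long-run coverage interpretation.
D) Wrong — a CI is about the parameter μ, not individual data values.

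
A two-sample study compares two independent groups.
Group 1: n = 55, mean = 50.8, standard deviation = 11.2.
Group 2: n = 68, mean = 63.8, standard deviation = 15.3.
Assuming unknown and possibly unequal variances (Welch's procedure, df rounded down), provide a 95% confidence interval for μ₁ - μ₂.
(-17.74, -8.26)

Difference: x̄₁ - x̄₂ = -13.00
SE = √(s₁²/n₁ + s₂²/n₂) = √(11.2²/55 + 15.3²/68) = 2.3923
df = 119.89 → 119 (Welch–Satterthwaite, rounded down)
t* = 1.980

CI: -13.00 ± 1.980 · 2.3923 = -13.00 ± 4.74 = (-17.74, -8.26)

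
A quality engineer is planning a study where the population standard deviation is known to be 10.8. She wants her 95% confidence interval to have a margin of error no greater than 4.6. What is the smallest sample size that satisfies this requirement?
n ≥ 22

For margin E ≤ 4.6:
n ≥ (z* · σ / E)²
n ≥ (1.960 · 10.8 / 4.6)²
n ≥ 21.18

Minimum n = 22 (rounding up)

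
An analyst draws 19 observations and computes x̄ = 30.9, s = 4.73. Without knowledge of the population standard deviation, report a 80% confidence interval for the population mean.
(29.46, 32.34)

t-interval (σ unknown):
df = n - 1 = 18
t* = 1.330 for 80% confidence

Margin of error = t* · s/√n = 1.330 · 4.73/√19 = 1.44

CI: (29.46, 32.34)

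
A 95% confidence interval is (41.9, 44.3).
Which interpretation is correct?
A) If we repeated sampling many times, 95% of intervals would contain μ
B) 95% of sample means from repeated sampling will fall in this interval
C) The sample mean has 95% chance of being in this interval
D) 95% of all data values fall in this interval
A

A) Correct — this is the frequentist long-run coverage interpretation.
B) Wrong — coverage applies to intervals containing μ, not to future x̄ values.
C) Wrong — x̄ is observed and sits in the interval by construction.
D) Wrong — a CI is about the parameter μ, not individual data values.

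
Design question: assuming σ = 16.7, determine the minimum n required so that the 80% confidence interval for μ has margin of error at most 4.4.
n ≥ 24

For margin E ≤ 4.4:
n ≥ (z* · σ / E)²
n ≥ (1.282 · 16.7 / 4.4)²
n ≥ 23.68

Minimum n = 24 (rounding up)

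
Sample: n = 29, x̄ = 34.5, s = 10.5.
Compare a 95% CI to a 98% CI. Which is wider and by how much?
98% CI is wider by 1.63

df = 28
95% CI: t* = 2.048, (30.51, 38.49), width = 2 · t* · s/√n = 7.99
98% CI: t* = 2.467, (29.69, 39.31), width = 2 · t* · s/√n = 9.62

The 98% CI is wider by 9.62 - 7.99 = 1.63.
Higher confidence requires a wider interval.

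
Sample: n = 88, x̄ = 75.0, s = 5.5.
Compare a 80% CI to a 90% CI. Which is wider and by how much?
90% CI is wider by 0.44

df = 87
80% CI: t* = 1.291, (74.24, 75.76), width = 2 · t* · s/√n = 1.51
90% CI: t* = 1.663, (74.02, 75.98), width = 2 · t* · s/√n = 1.95

The 90% CI is wider by 1.95 - 1.51 = 0.44.
Higher confidence requires a wider interval.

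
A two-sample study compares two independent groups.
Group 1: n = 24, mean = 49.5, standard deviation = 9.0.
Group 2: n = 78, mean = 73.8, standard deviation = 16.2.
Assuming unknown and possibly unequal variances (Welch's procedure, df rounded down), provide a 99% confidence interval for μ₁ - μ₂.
(-31.17, -17.43)

Difference: x̄₁ - x̄₂ = -24.30
SE = √(s₁²/n₁ + s₂²/n₂) = √(9.0²/24 + 16.2²/78) = 2.5961
df = 70.72 → 70 (Welch–Satterthwaite, rounded down)
t* = 2.648

CI: -24.30 ± 2.648 · 2.5961 = -24.30 ± 6.87 = (-31.17, -17.43)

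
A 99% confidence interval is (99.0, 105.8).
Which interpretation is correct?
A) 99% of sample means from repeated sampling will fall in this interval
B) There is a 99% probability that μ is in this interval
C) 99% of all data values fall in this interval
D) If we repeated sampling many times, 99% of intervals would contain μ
D

A) Wrong — coverage applies to intervals containing μ, not to future x̄ values.
B) Wrong — μ is fixed; the randomness lives in the interval, not in μ.
C) Wrong — a CI is about the parameter μ, not individual data values.
D) Correct — this is the frequentist long-run coverage interpretation.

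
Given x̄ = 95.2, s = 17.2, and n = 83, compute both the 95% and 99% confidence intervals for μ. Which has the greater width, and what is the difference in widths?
99% CI is wider by 2.45

df = 82
95% CI: t* = 1.989, (91.44, 98.96), width = 2 · t* · s/√n = 7.51
99% CI: t* = 2.637, (90.22, 100.18), width = 2 · t* · s/√n = 9.96

The 99% CI is wider by 9.96 - 7.51 = 2.45.
Higher confidence requires a wider interval.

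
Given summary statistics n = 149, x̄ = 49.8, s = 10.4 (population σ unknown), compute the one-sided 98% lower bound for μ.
μ ≥ 48.03

Lower bound (one-sided):
t* = 2.072 (one-sided for 98%)
Lower bound = x̄ - t* · s/√n = 49.8 - 2.072 · 10.4/√149 = 48.03

We are 98% confident that μ ≥ 48.03.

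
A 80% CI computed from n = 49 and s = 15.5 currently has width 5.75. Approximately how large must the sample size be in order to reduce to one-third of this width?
n ≈ 441

CI width ∝ 1/√n
To reduce width by factor 3, need √n to grow by 3 → need 3² = 9 times as many samples.

Current: n = 49, width = 5.75
New: n = 441, width ≈ 1.89

Width reduced by factor of 5.75/1.89 = 3.04.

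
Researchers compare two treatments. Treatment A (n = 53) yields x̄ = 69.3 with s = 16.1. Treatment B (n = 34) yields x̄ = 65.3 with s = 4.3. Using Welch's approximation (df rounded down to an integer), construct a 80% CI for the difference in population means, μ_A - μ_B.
(0.98, 7.02)

Difference: x̄₁ - x̄₂ = 4.00
SE = √(s₁²/n₁ + s₂²/n₂) = √(16.1²/53 + 4.3²/34) = 2.3312
df = 62.98 → 62 (Welch–Satterthwaite, rounded down)
t* = 1.295

CI: 4.00 ± 1.295 · 2.3312 = 4.00 ± 3.02 = (0.98, 7.02)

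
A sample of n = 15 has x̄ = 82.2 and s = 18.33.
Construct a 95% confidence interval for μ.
(72.05, 92.35)

t-interval (σ unknown):
df = n - 1 = 14
t* = 2.145 for 95% confidence

Margin of error = t* · s/√n = 2.145 · 18.33/√15 = 10.15

CI: (72.05, 92.35)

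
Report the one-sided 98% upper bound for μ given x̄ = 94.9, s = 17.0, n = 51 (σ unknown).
μ ≤ 99.92

Upper bound (one-sided):
t* = 2.109 (one-sided for 98%)
Upper bound = x̄ + t* · s/√n = 94.9 + 2.109 · 17.0/√51 = 99.92

We are 98% confident that μ ≤ 99.92.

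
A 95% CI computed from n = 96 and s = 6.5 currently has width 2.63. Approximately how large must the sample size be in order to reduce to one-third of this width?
n ≈ 864

CI width ∝ 1/√n
To reduce width by factor 3, need √n to grow by 3 → need 3² = 9 times as many samples.

Current: n = 96, width = 2.63
New: n = 864, width ≈ 0.87

Width reduced by factor of 2.63/0.87 = 3.02.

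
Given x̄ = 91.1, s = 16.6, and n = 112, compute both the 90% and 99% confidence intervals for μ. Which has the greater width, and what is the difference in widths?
99% CI is wider by 3.02

df = 111
90% CI: t* = 1.659, (88.50, 93.70), width = 2 · t* · s/√n = 5.20
99% CI: t* = 2.621, (86.99, 95.21), width = 2 · t* · s/√n = 8.22

The 99% CI is wider by 8.22 - 5.20 = 3.02.
Higher confidence requires a wider interval.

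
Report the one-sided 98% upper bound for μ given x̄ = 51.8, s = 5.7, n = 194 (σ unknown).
μ ≤ 52.65

Upper bound (one-sided):
t* = 2.068 (one-sided for 98%)
Upper bound = x̄ + t* · s/√n = 51.8 + 2.068 · 5.7/√194 = 52.65

We are 98% confident that μ ≤ 52.65.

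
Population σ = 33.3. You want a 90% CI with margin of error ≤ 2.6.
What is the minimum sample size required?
n ≥ 444

For margin E ≤ 2.6:
n ≥ (z* · σ / E)²
n ≥ (1.645 · 33.3 / 2.6)²
n ≥ 443.89

Minimum n = 444 (rounding up)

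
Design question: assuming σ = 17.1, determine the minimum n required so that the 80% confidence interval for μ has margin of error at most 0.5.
n ≥ 1923

For margin E ≤ 0.5:
n ≥ (z* · σ / E)²
n ≥ (1.282 · 17.1 / 0.5)²
n ≥ 1922.33

Minimum n = 1923 (rounding up)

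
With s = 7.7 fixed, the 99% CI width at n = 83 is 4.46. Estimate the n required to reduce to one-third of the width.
n ≈ 747

CI width ∝ 1/√n
To reduce width by factor 3, need √n to grow by 3 → need 3² = 9 times as many samples.

Current: n = 83, width = 4.46
New: n = 747, width ≈ 1.45

Width reduced by factor of 4.46/1.45 = 3.08.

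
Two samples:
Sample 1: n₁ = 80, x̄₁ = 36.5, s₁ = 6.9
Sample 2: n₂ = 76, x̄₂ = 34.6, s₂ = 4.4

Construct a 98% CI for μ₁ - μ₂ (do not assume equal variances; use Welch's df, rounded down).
(-0.27, 4.07)

Difference: x̄₁ - x̄₂ = 1.90
SE = √(s₁²/n₁ + s₂²/n₂) = √(6.9²/80 + 4.4²/76) = 0.9219
df = 135.04 → 135 (Welch–Satterthwaite, rounded down)
t* = 2.354

CI: 1.90 ± 2.354 · 0.9219 = 1.90 ± 2.17 = (-0.27, 4.07)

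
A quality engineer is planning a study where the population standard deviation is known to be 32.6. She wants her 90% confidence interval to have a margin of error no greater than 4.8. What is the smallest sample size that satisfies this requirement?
n ≥ 125

For margin E ≤ 4.8:
n ≥ (z* · σ / E)²
n ≥ (1.645 · 32.6 / 4.8)²
n ≥ 124.82

Minimum n = 125 (rounding up)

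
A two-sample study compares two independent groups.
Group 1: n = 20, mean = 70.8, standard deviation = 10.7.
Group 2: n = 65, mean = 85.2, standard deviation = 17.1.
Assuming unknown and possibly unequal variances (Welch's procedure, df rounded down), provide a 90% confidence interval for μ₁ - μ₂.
(-19.76, -9.04)

Difference: x̄₁ - x̄₂ = -14.40
SE = √(s₁²/n₁ + s₂²/n₂) = √(10.7²/20 + 17.1²/65) = 3.1974
df = 51.21 → 51 (Welch–Satterthwaite, rounded down)
t* = 1.675

CI: -14.40 ± 1.675 · 3.1974 = -14.40 ± 5.36 = (-19.76, -9.04)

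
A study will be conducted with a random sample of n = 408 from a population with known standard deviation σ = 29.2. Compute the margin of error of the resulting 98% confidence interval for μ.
Margin of error = 3.36

Margin of error = z* · σ/√n
= 2.326 · 29.2/√408
= 2.326 · 29.2/20.1990
= 3.36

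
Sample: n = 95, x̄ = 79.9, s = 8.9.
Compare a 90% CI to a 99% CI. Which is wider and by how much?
99% CI is wider by 1.77

df = 94
90% CI: t* = 1.661, (78.38, 81.42), width = 2 · t* · s/√n = 3.03
99% CI: t* = 2.629, (77.50, 82.30), width = 2 · t* · s/√n = 4.80

The 99% CI is wider by 4.80 - 3.03 = 1.77.
Higher confidence requires a wider interval.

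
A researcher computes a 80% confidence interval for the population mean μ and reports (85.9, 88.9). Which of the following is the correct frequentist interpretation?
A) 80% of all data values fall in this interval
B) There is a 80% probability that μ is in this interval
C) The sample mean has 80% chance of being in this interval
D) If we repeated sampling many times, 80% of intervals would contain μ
D

A) Wrong — a CI is about the parameter μ, not individual data values.
B) Wrong — μ is fixed; the randomness lives in the interval, not in μ.
C) Wrong — x̄ is observed and sits in the interval by construction.
D) Correct — this is the frequentist long-run coverage interpretation.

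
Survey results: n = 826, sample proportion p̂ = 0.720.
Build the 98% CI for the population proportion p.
(0.684, 0.756)

Proportion CI:
SE = √(p̂(1-p̂)/n) = √(0.720 · 0.280 / 826) = 0.01562

z* = 2.326
Margin = z* · SE = 2.326 · 0.01562 = 0.0363

CI: 0.720 ± 0.0363 = (0.684, 0.756)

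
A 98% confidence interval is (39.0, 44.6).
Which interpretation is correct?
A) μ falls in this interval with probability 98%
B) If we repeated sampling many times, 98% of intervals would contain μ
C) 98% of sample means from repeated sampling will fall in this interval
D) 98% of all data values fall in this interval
B

A) Wrong — μ is fixed; the randomness lives in the interval, not in μ.
B) Correct — this is the frequentist long-run coverage interpretation.
C) Wrong — coverage applies to intervals containing μ, not to future x̄ values.
D) Wrong — a CI is about the parameter μ, not individual data values.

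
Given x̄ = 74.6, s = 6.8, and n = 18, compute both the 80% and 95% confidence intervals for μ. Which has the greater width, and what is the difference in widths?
95% CI is wider by 2.49

df = 17
80% CI: t* = 1.333, (72.46, 76.74), width = 2 · t* · s/√n = 4.27
95% CI: t* = 2.110, (71.22, 77.98), width = 2 · t* · s/√n = 6.76

The 95% CI is wider by 6.76 - 4.27 = 2.49.
Higher confidence requires a wider interval.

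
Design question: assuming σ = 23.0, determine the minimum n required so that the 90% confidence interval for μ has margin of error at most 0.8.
n ≥ 2237

For margin E ≤ 0.8:
n ≥ (z* · σ / E)²
n ≥ (1.645 · 23.0 / 0.8)²
n ≥ 2236.70

Minimum n = 2237 (rounding up)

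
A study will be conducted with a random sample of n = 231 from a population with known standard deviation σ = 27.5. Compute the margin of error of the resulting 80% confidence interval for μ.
Margin of error = 2.32

Margin of error = z* · σ/√n
= 1.282 · 27.5/√231
= 1.282 · 27.5/15.1987
= 2.32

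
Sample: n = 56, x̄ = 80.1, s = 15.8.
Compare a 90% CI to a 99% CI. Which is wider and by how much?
99% CI is wider by 4.21

df = 55
90% CI: t* = 1.673, (76.57, 83.63), width = 2 · t* · s/√n = 7.06
99% CI: t* = 2.668, (74.47, 85.73), width = 2 · t* · s/√n = 11.27

The 99% CI is wider by 11.27 - 7.06 = 4.21.
Higher confidence requires a wider interval.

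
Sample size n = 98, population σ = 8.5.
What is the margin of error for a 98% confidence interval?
Margin of error = 2.00

Margin of error = z* · σ/√n
= 2.326 · 8.5/√98
= 2.326 · 8.5/9.8995
= 2.00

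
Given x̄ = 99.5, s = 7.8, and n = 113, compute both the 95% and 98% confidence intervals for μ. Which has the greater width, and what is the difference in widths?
98% CI is wider by 0.55

df = 112
95% CI: t* = 1.981, (98.05, 100.95), width = 2 · t* · s/√n = 2.91
98% CI: t* = 2.360, (97.77, 101.23), width = 2 · t* · s/√n = 3.46

The 98% CI is wider by 3.46 - 2.91 = 0.55.
Higher confidence requires a wider interval.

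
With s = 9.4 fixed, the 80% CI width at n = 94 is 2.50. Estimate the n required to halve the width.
n ≈ 376

CI width ∝ 1/√n
To reduce width by factor 2, need √n to grow by 2 → need 2² = 4 times as many samples.

Current: n = 94, width = 2.50
New: n = 376, width ≈ 1.24

Width reduced by factor of 2.50/1.24 = 2.02.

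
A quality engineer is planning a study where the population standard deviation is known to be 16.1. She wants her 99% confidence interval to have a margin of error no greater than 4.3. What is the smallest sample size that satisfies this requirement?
n ≥ 94

For margin E ≤ 4.3:
n ≥ (z* · σ / E)²
n ≥ (2.576 · 16.1 / 4.3)²
n ≥ 93.03

Minimum n = 94 (rounding up)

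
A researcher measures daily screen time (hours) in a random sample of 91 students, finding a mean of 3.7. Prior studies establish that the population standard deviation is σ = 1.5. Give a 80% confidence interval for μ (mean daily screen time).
(3.50, 3.90)

z-interval (σ known):
z* = 1.282 for 80% confidence

Margin of error = z* · σ/√n = 1.282 · 1.5/√91 = 0.20

CI: (3.7 - 0.20, 3.7 + 0.20) = (3.50, 3.90)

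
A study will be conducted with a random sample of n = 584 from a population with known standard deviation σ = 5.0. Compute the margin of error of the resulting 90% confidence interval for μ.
Margin of error = 0.34

Margin of error = z* · σ/√n
= 1.645 · 5.0/√584
= 1.645 · 5.0/24.1661
= 0.34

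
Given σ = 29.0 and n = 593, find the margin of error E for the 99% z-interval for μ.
Margin of error = 3.07

Margin of error = z* · σ/√n
= 2.576 · 29.0/√593
= 2.576 · 29.0/24.3516
= 3.07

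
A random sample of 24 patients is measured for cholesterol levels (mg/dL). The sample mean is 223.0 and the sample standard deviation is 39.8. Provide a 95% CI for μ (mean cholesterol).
(206.19, 239.81)

t-interval (σ unknown):
df = n - 1 = 23
t* = 2.069 for 95% confidence

Margin of error = t* · s/√n = 2.069 · 39.8/√24 = 16.81

CI: (206.19, 239.81)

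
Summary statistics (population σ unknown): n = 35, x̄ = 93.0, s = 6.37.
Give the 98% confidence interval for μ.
(90.37, 95.63)

t-interval (σ unknown):
df = n - 1 = 34
t* = 2.441 for 98% confidence

Margin of error = t* · s/√n = 2.441 · 6.37/√35 = 2.63

CI: (90.37, 95.63)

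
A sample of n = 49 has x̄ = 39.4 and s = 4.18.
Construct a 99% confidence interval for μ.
(37.80, 41.00)

t-interval (σ unknown):
df = n - 1 = 48
t* = 2.682 for 99% confidence

Margin of error = t* · s/√n = 2.682 · 4.18/√49 = 1.60

CI: (37.80, 41.00)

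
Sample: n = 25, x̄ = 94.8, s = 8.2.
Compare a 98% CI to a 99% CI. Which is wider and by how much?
99% CI is wider by 1.00

df = 24
98% CI: t* = 2.492, (90.71, 98.89), width = 2 · t* · s/√n = 8.17
99% CI: t* = 2.797, (90.21, 99.39), width = 2 · t* · s/√n = 9.17

The 99% CI is wider by 9.17 - 8.17 = 1.00.
Higher confidence requires a wider interval.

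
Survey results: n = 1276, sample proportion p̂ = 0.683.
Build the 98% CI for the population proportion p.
(0.653, 0.713)

Proportion CI:
SE = √(p̂(1-p̂)/n) = √(0.683 · 0.317 / 1276) = 0.01303

z* = 2.326
Margin = z* · SE = 2.326 · 0.01303 = 0.0303

CI: 0.683 ± 0.0303 = (0.653, 0.713)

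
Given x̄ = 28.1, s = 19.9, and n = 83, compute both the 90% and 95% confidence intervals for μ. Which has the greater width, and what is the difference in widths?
95% CI is wider by 1.42

df = 82
90% CI: t* = 1.664, (24.47, 31.73), width = 2 · t* · s/√n = 7.27
95% CI: t* = 1.989, (23.76, 32.44), width = 2 · t* · s/√n = 8.69

The 95% CI is wider by 8.69 - 7.27 = 1.42.
Higher confidence requires a wider interval.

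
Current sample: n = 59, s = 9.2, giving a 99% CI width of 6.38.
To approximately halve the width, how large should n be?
n ≈ 236

CI width ∝ 1/√n
To reduce width by factor 2, need √n to grow by 2 → need 2² = 4 times as many samples.

Current: n = 59, width = 6.38
New: n = 236, width ≈ 3.11

Width reduced by factor of 6.38/3.11 = 2.05.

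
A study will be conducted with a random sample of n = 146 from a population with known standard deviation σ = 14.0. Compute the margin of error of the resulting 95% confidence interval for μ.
Margin of error = 2.27

Margin of error = z* · σ/√n
= 1.960 · 14.0/√146
= 1.960 · 14.0/12.0830
= 2.27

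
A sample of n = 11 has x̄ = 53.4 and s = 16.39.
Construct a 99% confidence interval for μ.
(37.74, 69.06)

t-interval (σ unknown):
df = n - 1 = 10
t* = 3.169 for 99% confidence

Margin of error = t* · s/√n = 3.169 · 16.39/√11 = 15.66

CI: (37.74, 69.06)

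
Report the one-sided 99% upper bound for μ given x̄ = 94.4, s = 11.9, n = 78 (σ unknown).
μ ≤ 97.60

Upper bound (one-sided):
t* = 2.376 (one-sided for 99%)
Upper bound = x̄ + t* · s/√n = 94.4 + 2.376 · 11.9/√78 = 97.60

We are 99% confident that μ ≤ 97.60.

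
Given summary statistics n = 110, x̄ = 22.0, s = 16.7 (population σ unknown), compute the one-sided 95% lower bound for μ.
μ ≥ 19.36

Lower bound (one-sided):
t* = 1.659 (one-sided for 95%)
Lower bound = x̄ - t* · s/√n = 22.0 - 1.659 · 16.7/√110 = 19.36

We are 95% confident that μ ≥ 19.36.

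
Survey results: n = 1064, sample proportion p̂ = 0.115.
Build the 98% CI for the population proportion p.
(0.092, 0.138)

Proportion CI:
SE = √(p̂(1-p̂)/n) = √(0.115 · 0.885 / 1064) = 0.00978

z* = 2.326
Margin = z* · SE = 2.326 · 0.00978 = 0.0227

CI: 0.115 ± 0.0227 = (0.092, 0.138)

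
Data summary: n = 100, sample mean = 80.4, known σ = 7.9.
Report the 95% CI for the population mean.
(78.85, 81.95)

z-interval (σ known):
z* = 1.960 for 95% confidence

Margin of error = z* · σ/√n = 1.960 · 7.9/√100 = 1.55

CI: (80.4 - 1.55, 80.4 + 1.55) = (78.85, 81.95)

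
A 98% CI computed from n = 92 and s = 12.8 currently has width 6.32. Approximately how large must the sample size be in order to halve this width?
n ≈ 368

CI width ∝ 1/√n
To reduce width by factor 2, need √n to grow by 2 → need 2² = 4 times as many samples.

Current: n = 92, width = 6.32
New: n = 368, width ≈ 3.12

Width reduced by factor of 6.32/3.12 = 2.03.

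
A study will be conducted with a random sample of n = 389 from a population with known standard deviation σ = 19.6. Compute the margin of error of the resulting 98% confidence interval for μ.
Margin of error = 2.31

Margin of error = z* · σ/√n
= 2.326 · 19.6/√389
= 2.326 · 19.6/19.7231
= 2.31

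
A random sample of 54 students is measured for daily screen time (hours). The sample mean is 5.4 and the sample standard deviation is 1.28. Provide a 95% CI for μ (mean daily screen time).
(5.05, 5.75)

t-interval (σ unknown):
df = n - 1 = 53
t* = 2.006 for 95% confidence

Margin of error = t* · s/√n = 2.006 · 1.28/√54 = 0.35

CI: (5.05, 5.75)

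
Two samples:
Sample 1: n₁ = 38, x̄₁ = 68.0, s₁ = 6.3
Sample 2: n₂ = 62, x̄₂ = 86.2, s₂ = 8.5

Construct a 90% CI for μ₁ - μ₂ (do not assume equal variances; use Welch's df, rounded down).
(-20.67, -15.73)

Difference: x̄₁ - x̄₂ = -18.20
SE = √(s₁²/n₁ + s₂²/n₂) = √(6.3²/38 + 8.5²/62) = 1.4865
df = 94.37 → 94 (Welch–Satterthwaite, rounded down)
t* = 1.661

CI: -18.20 ± 1.661 · 1.4865 = -18.20 ± 2.47 = (-20.67, -15.73)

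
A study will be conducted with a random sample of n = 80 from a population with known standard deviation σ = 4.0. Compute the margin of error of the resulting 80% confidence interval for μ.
Margin of error = 0.57

Margin of error = z* · σ/√n
= 1.282 · 4.0/√80
= 1.282 · 4.0/8.9443
= 0.57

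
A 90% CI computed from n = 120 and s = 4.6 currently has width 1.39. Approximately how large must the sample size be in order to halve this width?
n ≈ 480

CI width ∝ 1/√n
To reduce width by factor 2, need √n to grow by 2 → need 2² = 4 times as many samples.

Current: n = 120, width = 1.39
New: n = 480, width ≈ 0.69

Width reduced by factor of 1.39/0.69 = 2.01.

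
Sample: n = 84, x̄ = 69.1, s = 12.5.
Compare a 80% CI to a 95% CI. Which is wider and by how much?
95% CI is wider by 1.91

df = 83
80% CI: t* = 1.292, (67.34, 70.86), width = 2 · t* · s/√n = 3.52
95% CI: t* = 1.989, (66.39, 71.81), width = 2 · t* · s/√n = 5.43

The 95% CI is wider by 5.43 - 3.52 = 1.91.
Higher confidence requires a wider interval.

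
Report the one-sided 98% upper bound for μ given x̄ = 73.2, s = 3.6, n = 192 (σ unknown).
μ ≤ 73.74

Upper bound (one-sided):
t* = 2.068 (one-sided for 98%)
Upper bound = x̄ + t* · s/√n = 73.2 + 2.068 · 3.6/√192 = 73.74

We are 98% confident that μ ≤ 73.74.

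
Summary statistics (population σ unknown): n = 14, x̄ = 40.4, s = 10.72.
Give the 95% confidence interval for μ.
(34.21, 46.59)

t-interval (σ unknown):
df = n - 1 = 13
t* = 2.160 for 95% confidence

Margin of error = t* · s/√n = 2.160 · 10.72/√14 = 6.19

CI: (34.21, 46.59)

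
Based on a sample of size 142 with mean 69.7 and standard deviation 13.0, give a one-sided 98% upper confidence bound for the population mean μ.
μ ≤ 71.96

Upper bound (one-sided):
t* = 2.073 (one-sided for 98%)
Upper bound = x̄ + t* · s/√n = 69.7 + 2.073 · 13.0/√142 = 71.96

We are 98% confident that μ ≤ 71.96.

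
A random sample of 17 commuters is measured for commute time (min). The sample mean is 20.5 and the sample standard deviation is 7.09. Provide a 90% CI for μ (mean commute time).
(17.50, 23.50)

t-interval (σ unknown):
df = n - 1 = 16
t* = 1.746 for 90% confidence

Margin of error = t* · s/√n = 1.746 · 7.09/√17 = 3.00

CI: (17.50, 23.50)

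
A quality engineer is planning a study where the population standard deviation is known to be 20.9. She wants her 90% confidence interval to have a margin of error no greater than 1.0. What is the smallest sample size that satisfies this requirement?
n ≥ 1183

For margin E ≤ 1.0:
n ≥ (z* · σ / E)²
n ≥ (1.645 · 20.9 / 1.0)²
n ≥ 1182.02

Minimum n = 1183 (rounding up)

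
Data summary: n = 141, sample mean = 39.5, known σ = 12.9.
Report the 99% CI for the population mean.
(36.70, 42.30)

z-interval (σ known):
z* = 2.576 for 99% confidence

Margin of error = z* · σ/√n = 2.576 · 12.9/√141 = 2.80

CI: (39.5 - 2.80, 39.5 + 2.80) = (36.70, 42.30)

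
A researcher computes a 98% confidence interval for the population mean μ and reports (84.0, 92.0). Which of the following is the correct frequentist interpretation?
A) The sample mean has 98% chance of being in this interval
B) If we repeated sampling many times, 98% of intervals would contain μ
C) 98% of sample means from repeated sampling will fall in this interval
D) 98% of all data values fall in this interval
B

A) Wrong — x̄ is observed and sits in the interval by construction.
B) Correct — this is the frequentist long-run coverage interpretation.
C) Wrong — coverage applies to intervals containing μ, not to future x̄ values.
D) Wrong — a CI is about the parameter μ, not individual data values.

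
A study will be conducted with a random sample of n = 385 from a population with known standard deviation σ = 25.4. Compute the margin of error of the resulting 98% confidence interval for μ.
Margin of error = 3.01

Margin of error = z* · σ/√n
= 2.326 · 25.4/√385
= 2.326 · 25.4/19.6214
= 3.01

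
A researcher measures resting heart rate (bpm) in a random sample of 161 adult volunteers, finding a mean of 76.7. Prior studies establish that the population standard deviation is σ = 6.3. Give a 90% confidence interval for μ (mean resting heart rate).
(75.88, 77.52)

z-interval (σ known):
z* = 1.645 for 90% confidence

Margin of error = z* · σ/√n = 1.645 · 6.3/√161 = 0.82

CI: (76.7 - 0.82, 76.7 + 0.82) = (75.88, 77.52)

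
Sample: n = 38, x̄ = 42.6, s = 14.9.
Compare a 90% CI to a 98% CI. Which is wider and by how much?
98% CI is wider by 3.59

df = 37
90% CI: t* = 1.687, (38.52, 46.68), width = 2 · t* · s/√n = 8.16
98% CI: t* = 2.431, (36.72, 48.48), width = 2 · t* · s/√n = 11.75

The 98% CI is wider by 11.75 - 8.16 = 3.59.
Higher confidence requires a wider interval.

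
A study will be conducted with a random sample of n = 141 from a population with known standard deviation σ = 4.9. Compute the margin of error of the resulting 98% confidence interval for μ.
Margin of error = 0.96

Margin of error = z* · σ/√n
= 2.326 · 4.9/√141
= 2.326 · 4.9/11.8743
= 0.96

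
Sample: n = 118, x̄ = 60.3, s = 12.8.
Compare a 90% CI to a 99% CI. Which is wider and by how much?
99% CI is wider by 2.26

df = 117
90% CI: t* = 1.658, (58.35, 62.25), width = 2 · t* · s/√n = 3.91
99% CI: t* = 2.619, (57.21, 63.39), width = 2 · t* · s/√n = 6.17

The 99% CI is wider by 6.17 - 3.91 = 2.26.
Higher confidence requires a wider interval.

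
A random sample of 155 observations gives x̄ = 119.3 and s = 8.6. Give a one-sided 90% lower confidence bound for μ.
μ ≥ 118.41

Lower bound (one-sided):
t* = 1.287 (one-sided for 90%)
Lower bound = x̄ - t* · s/√n = 119.3 - 1.287 · 8.6/√155 = 118.41

We are 90% confident that μ ≥ 118.41.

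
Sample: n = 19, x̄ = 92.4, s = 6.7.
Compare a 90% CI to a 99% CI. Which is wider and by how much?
99% CI is wider by 3.52

df = 18
90% CI: t* = 1.734, (89.73, 95.07), width = 2 · t* · s/√n = 5.33
99% CI: t* = 2.878, (87.98, 96.82), width = 2 · t* · s/√n = 8.85

The 99% CI is wider by 8.85 - 5.33 = 3.52.
Higher confidence requires a wider interval.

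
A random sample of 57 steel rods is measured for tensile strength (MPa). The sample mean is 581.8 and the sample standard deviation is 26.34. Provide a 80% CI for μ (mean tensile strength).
(577.28, 586.32)

t-interval (σ unknown):
df = n - 1 = 56
t* = 1.297 for 80% confidence

Margin of error = t* · s/√n = 1.297 · 26.34/√57 = 4.52

CI: (577.28, 586.32)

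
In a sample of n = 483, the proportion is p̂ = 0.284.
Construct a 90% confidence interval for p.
(0.250, 0.318)

Proportion CI:
SE = √(p̂(1-p̂)/n) = √(0.284 · 0.716 / 483) = 0.02052

z* = 1.645
Margin = z* · SE = 1.645 · 0.02052 = 0.0338

CI: 0.284 ± 0.0338 = (0.250, 0.318)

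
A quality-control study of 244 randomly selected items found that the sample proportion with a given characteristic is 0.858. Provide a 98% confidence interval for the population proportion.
(0.806, 0.910)

Proportion CI:
SE = √(p̂(1-p̂)/n) = √(0.858 · 0.142 / 244) = 0.02235

z* = 2.326
Margin = z* · SE = 2.326 · 0.02235 = 0.0520

CI: 0.858 ± 0.0520 = (0.806, 0.910)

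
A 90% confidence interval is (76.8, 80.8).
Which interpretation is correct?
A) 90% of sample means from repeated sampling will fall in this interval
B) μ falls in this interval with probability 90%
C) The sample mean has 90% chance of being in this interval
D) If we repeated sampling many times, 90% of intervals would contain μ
D

A) Wrong — coverage applies to intervals containing μ, not to future x̄ values.
B) Wrong — μ is fixed; the randomness lives in the interval, not in μ.
C) Wrong — x̄ is observed and sits in the interval by construction.
D) Correct — this is the frequentist long-run coverage interpretation.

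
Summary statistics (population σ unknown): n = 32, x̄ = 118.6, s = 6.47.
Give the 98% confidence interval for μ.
(115.79, 121.41)

t-interval (σ unknown):
df = n - 1 = 31
t* = 2.453 for 98% confidence

Margin of error = t* · s/√n = 2.453 · 6.47/√32 = 2.81

CI: (115.79, 121.41)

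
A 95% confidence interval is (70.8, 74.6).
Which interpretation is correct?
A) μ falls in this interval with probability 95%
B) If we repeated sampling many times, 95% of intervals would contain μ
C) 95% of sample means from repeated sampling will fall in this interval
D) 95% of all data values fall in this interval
B

A) Wrong — μ is fixed; the randomness lives in the interval, not in μ.
B) Correct — this is the frequentist long-run coverage interpretation.
C) Wrong — coverage applies to intervals containing μ, not to future x̄ values.
D) Wrong — a CI is about the parameter μ, not individual data values.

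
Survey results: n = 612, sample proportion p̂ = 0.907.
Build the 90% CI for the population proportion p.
(0.888, 0.926)

Proportion CI:
SE = √(p̂(1-p̂)/n) = √(0.907 · 0.093 / 612) = 0.01174

z* = 1.645
Margin = z* · SE = 1.645 · 0.01174 = 0.0193

CI: 0.907 ± 0.0193 = (0.888, 0.926)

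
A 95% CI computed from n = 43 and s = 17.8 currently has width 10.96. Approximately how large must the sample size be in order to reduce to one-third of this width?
n ≈ 387

CI width ∝ 1/√n
To reduce width by factor 3, need √n to grow by 3 → need 3² = 9 times as many samples.

Current: n = 43, width = 10.96
New: n = 387, width ≈ 3.56

Width reduced by factor of 10.96/3.56 = 3.08.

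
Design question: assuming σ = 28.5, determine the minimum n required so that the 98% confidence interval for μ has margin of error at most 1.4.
n ≥ 2243

For margin E ≤ 1.4:
n ≥ (z* · σ / E)²
n ≥ (2.326 · 28.5 / 1.4)²
n ≥ 2242.09

Minimum n = 2243 (rounding up)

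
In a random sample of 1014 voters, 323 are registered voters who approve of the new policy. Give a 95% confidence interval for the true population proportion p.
(0.290, 0.347)

Proportion CI:
p̂ = 323/1014 = 0.31854
SE = √(p̂(1-p̂)/n) = √(0.31854 · 0.68146 / 1014) = 0.01463

z* = 1.960
Margin = z* · SE = 1.960 · 0.01463 = 0.0287

CI: 0.31854 ± 0.0287 = (0.290, 0.347)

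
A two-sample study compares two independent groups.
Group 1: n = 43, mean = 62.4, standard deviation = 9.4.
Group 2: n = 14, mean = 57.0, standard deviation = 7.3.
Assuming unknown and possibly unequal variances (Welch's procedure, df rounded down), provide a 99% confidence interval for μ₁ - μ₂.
(-1.29, 12.09)

Difference: x̄₁ - x̄₂ = 5.40
SE = √(s₁²/n₁ + s₂²/n₂) = √(9.4²/43 + 7.3²/14) = 2.4210
df = 28.27 → 28 (Welch–Satterthwaite, rounded down)
t* = 2.763

CI: 5.40 ± 2.763 · 2.4210 = 5.40 ± 6.69 = (-1.29, 12.09)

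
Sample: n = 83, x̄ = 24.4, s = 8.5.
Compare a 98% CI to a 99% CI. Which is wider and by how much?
99% CI is wider by 0.49

df = 82
98% CI: t* = 2.373, (22.19, 26.61), width = 2 · t* · s/√n = 4.43
99% CI: t* = 2.637, (21.94, 26.86), width = 2 · t* · s/√n = 4.92

The 99% CI is wider by 4.92 - 4.43 = 0.49.
Higher confidence requires a wider interval.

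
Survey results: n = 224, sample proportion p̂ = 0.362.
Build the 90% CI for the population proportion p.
(0.309, 0.415)

Proportion CI:
SE = √(p̂(1-p̂)/n) = √(0.362 · 0.638 / 224) = 0.03211

z* = 1.645
Margin = z* · SE = 1.645 · 0.03211 = 0.0528

CI: 0.362 ± 0.0528 = (0.309, 0.415)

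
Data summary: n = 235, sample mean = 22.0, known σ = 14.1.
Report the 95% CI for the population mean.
(20.20, 23.80)

z-interval (σ known):
z* = 1.960 for 95% confidence

Margin of error = z* · σ/√n = 1.960 · 14.1/√235 = 1.80

CI: (22.0 - 1.80, 22.0 + 1.80) = (20.20, 23.80)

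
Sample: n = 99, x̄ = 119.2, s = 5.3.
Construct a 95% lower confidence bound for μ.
μ ≥ 118.32

Lower bound (one-sided):
t* = 1.661 (one-sided for 95%)
Lower bound = x̄ - t* · s/√n = 119.2 - 1.661 · 5.3/√99 = 118.32

We are 95% confident that μ ≥ 118.32.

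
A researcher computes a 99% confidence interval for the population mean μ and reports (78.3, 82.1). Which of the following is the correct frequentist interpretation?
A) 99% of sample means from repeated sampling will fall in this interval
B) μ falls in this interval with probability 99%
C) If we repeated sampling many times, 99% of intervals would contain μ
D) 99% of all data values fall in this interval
C

A) Wrong — coverage applies to intervals containing μ, not to future x̄ values.
B) Wrong — μ is fixed; the randomness lives in the interval, not in μ.
C) Correct — this is the frequentist long-run coverage interpretation.
D) Wrong — a CI is about the parameter μ, not individual data values.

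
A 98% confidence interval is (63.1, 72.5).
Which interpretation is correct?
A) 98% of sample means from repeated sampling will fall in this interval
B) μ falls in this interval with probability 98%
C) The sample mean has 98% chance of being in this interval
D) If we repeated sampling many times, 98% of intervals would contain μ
D

A) Wrong — coverage applies to intervals containing μ, not to future x̄ values.
B) Wrong — μ is fixed; the randomness lives in the interval, not in μ.
C) Wrong — x̄ is observed and sits in the interval by construction.
D) Correct — this is the frequentist long-run coverage interpretation.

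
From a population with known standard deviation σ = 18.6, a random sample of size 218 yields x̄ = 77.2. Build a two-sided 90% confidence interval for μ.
(75.13, 79.27)

z-interval (σ known):
z* = 1.645 for 90% confidence

Margin of error = z* · σ/√n = 1.645 · 18.6/√218 = 2.07

CI: (77.2 - 2.07, 77.2 + 2.07) = (75.13, 79.27)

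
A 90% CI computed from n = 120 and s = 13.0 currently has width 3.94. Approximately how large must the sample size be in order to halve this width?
n ≈ 480

CI width ∝ 1/√n
To reduce width by factor 2, need √n to grow by 2 → need 2² = 4 times as many samples.

Current: n = 120, width = 3.94
New: n = 480, width ≈ 1.96

Width reduced by factor of 3.94/1.96 = 2.01.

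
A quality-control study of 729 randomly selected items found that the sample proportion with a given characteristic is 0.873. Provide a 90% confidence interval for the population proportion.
(0.853, 0.893)

Proportion CI:
SE = √(p̂(1-p̂)/n) = √(0.873 · 0.127 / 729) = 0.01233

z* = 1.645
Margin = z* · SE = 1.645 · 0.01233 = 0.0203

CI: 0.873 ± 0.0203 = (0.853, 0.893)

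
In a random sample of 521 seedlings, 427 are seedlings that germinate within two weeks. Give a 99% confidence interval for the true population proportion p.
(0.776, 0.863)

Proportion CI:
p̂ = 427/521 = 0.81958
SE = √(p̂(1-p̂)/n) = √(0.81958 · 0.18042 / 521) = 0.01685

z* = 2.576
Margin = z* · SE = 2.576 · 0.01685 = 0.0434

CI: 0.81958 ± 0.0434 = (0.776, 0.863)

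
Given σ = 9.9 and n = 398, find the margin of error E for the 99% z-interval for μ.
Margin of error = 1.28

Margin of error = z* · σ/√n
= 2.576 · 9.9/√398
= 2.576 · 9.9/19.9499
= 1.28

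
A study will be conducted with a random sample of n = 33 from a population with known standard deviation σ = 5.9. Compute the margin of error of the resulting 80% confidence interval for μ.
Margin of error = 1.32

Margin of error = z* · σ/√n
= 1.282 · 5.9/√33
= 1.282 · 5.9/5.7446
= 1.32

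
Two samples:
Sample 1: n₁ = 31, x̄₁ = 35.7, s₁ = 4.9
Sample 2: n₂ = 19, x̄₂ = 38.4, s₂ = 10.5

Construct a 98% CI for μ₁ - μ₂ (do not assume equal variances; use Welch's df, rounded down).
(-9.13, 3.73)

Difference: x̄₁ - x̄₂ = -2.70
SE = √(s₁²/n₁ + s₂²/n₂) = √(4.9²/31 + 10.5²/19) = 2.5646
df = 22.88 → 22 (Welch–Satterthwaite, rounded down)
t* = 2.508

CI: -2.70 ± 2.508 · 2.5646 = -2.70 ± 6.43 = (-9.13, 3.73)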